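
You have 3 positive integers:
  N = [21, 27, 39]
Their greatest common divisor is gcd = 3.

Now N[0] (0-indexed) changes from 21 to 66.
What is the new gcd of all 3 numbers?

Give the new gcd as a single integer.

Numbers: [21, 27, 39], gcd = 3
Change: index 0, 21 -> 66
gcd of the OTHER numbers (without index 0): gcd([27, 39]) = 3
New gcd = gcd(g_others, new_val) = gcd(3, 66) = 3

Answer: 3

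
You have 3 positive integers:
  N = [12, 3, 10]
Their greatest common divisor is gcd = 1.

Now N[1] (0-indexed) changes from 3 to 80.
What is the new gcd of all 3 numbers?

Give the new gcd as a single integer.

Answer: 2

Derivation:
Numbers: [12, 3, 10], gcd = 1
Change: index 1, 3 -> 80
gcd of the OTHER numbers (without index 1): gcd([12, 10]) = 2
New gcd = gcd(g_others, new_val) = gcd(2, 80) = 2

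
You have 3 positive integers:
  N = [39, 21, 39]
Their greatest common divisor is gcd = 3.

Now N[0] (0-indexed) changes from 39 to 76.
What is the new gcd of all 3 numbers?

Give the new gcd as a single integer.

Numbers: [39, 21, 39], gcd = 3
Change: index 0, 39 -> 76
gcd of the OTHER numbers (without index 0): gcd([21, 39]) = 3
New gcd = gcd(g_others, new_val) = gcd(3, 76) = 1

Answer: 1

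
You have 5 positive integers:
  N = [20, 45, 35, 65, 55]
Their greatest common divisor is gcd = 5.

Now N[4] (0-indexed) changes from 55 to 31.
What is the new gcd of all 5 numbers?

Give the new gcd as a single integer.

Answer: 1

Derivation:
Numbers: [20, 45, 35, 65, 55], gcd = 5
Change: index 4, 55 -> 31
gcd of the OTHER numbers (without index 4): gcd([20, 45, 35, 65]) = 5
New gcd = gcd(g_others, new_val) = gcd(5, 31) = 1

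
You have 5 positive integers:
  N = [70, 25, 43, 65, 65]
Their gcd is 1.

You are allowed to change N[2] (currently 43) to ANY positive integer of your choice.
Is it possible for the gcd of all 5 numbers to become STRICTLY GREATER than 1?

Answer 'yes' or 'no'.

Current gcd = 1
gcd of all OTHER numbers (without N[2]=43): gcd([70, 25, 65, 65]) = 5
The new gcd after any change is gcd(5, new_value).
This can be at most 5.
Since 5 > old gcd 1, the gcd CAN increase (e.g., set N[2] = 5).

Answer: yes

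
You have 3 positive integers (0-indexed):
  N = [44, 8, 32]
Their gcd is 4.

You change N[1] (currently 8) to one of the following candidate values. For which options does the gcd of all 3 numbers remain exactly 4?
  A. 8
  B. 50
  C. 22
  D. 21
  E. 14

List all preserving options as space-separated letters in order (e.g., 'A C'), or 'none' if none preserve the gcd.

Answer: A

Derivation:
Old gcd = 4; gcd of others (without N[1]) = 4
New gcd for candidate v: gcd(4, v). Preserves old gcd iff gcd(4, v) = 4.
  Option A: v=8, gcd(4,8)=4 -> preserves
  Option B: v=50, gcd(4,50)=2 -> changes
  Option C: v=22, gcd(4,22)=2 -> changes
  Option D: v=21, gcd(4,21)=1 -> changes
  Option E: v=14, gcd(4,14)=2 -> changes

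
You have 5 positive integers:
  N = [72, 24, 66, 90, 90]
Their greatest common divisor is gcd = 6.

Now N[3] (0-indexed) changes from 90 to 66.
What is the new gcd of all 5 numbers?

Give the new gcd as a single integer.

Answer: 6

Derivation:
Numbers: [72, 24, 66, 90, 90], gcd = 6
Change: index 3, 90 -> 66
gcd of the OTHER numbers (without index 3): gcd([72, 24, 66, 90]) = 6
New gcd = gcd(g_others, new_val) = gcd(6, 66) = 6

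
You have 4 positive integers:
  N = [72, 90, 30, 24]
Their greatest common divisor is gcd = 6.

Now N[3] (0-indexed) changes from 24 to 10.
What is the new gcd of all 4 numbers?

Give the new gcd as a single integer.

Answer: 2

Derivation:
Numbers: [72, 90, 30, 24], gcd = 6
Change: index 3, 24 -> 10
gcd of the OTHER numbers (without index 3): gcd([72, 90, 30]) = 6
New gcd = gcd(g_others, new_val) = gcd(6, 10) = 2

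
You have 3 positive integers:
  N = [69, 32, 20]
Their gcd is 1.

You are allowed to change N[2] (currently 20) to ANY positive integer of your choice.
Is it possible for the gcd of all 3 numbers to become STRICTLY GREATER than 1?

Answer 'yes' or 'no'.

Answer: no

Derivation:
Current gcd = 1
gcd of all OTHER numbers (without N[2]=20): gcd([69, 32]) = 1
The new gcd after any change is gcd(1, new_value).
This can be at most 1.
Since 1 = old gcd 1, the gcd can only stay the same or decrease.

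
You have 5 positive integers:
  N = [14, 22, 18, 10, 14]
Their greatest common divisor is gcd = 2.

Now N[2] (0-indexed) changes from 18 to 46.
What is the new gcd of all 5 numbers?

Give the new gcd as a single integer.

Answer: 2

Derivation:
Numbers: [14, 22, 18, 10, 14], gcd = 2
Change: index 2, 18 -> 46
gcd of the OTHER numbers (without index 2): gcd([14, 22, 10, 14]) = 2
New gcd = gcd(g_others, new_val) = gcd(2, 46) = 2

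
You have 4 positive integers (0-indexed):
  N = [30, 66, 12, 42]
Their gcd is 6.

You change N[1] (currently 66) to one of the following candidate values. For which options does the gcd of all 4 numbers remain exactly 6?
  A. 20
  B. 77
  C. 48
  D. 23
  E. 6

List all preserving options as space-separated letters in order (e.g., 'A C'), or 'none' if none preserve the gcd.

Answer: C E

Derivation:
Old gcd = 6; gcd of others (without N[1]) = 6
New gcd for candidate v: gcd(6, v). Preserves old gcd iff gcd(6, v) = 6.
  Option A: v=20, gcd(6,20)=2 -> changes
  Option B: v=77, gcd(6,77)=1 -> changes
  Option C: v=48, gcd(6,48)=6 -> preserves
  Option D: v=23, gcd(6,23)=1 -> changes
  Option E: v=6, gcd(6,6)=6 -> preserves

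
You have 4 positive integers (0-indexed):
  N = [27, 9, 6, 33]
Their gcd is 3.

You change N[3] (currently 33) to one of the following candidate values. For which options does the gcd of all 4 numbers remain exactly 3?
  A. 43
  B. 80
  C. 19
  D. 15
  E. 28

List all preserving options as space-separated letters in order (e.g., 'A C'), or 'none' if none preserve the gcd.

Answer: D

Derivation:
Old gcd = 3; gcd of others (without N[3]) = 3
New gcd for candidate v: gcd(3, v). Preserves old gcd iff gcd(3, v) = 3.
  Option A: v=43, gcd(3,43)=1 -> changes
  Option B: v=80, gcd(3,80)=1 -> changes
  Option C: v=19, gcd(3,19)=1 -> changes
  Option D: v=15, gcd(3,15)=3 -> preserves
  Option E: v=28, gcd(3,28)=1 -> changes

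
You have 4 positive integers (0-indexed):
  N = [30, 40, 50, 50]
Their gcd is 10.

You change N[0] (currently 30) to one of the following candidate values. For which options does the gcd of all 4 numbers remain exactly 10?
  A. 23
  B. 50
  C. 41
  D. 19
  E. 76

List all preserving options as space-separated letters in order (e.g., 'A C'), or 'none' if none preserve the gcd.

Answer: B

Derivation:
Old gcd = 10; gcd of others (without N[0]) = 10
New gcd for candidate v: gcd(10, v). Preserves old gcd iff gcd(10, v) = 10.
  Option A: v=23, gcd(10,23)=1 -> changes
  Option B: v=50, gcd(10,50)=10 -> preserves
  Option C: v=41, gcd(10,41)=1 -> changes
  Option D: v=19, gcd(10,19)=1 -> changes
  Option E: v=76, gcd(10,76)=2 -> changes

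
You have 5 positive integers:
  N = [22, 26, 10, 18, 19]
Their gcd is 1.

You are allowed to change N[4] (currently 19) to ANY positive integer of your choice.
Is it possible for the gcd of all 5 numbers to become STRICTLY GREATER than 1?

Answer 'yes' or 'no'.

Answer: yes

Derivation:
Current gcd = 1
gcd of all OTHER numbers (without N[4]=19): gcd([22, 26, 10, 18]) = 2
The new gcd after any change is gcd(2, new_value).
This can be at most 2.
Since 2 > old gcd 1, the gcd CAN increase (e.g., set N[4] = 2).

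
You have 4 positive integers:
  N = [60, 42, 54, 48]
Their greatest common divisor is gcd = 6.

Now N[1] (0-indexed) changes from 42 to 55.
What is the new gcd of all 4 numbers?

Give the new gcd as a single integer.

Numbers: [60, 42, 54, 48], gcd = 6
Change: index 1, 42 -> 55
gcd of the OTHER numbers (without index 1): gcd([60, 54, 48]) = 6
New gcd = gcd(g_others, new_val) = gcd(6, 55) = 1

Answer: 1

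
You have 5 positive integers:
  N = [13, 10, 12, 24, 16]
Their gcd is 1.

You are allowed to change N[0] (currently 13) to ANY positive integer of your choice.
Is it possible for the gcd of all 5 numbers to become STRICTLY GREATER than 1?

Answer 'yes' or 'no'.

Current gcd = 1
gcd of all OTHER numbers (without N[0]=13): gcd([10, 12, 24, 16]) = 2
The new gcd after any change is gcd(2, new_value).
This can be at most 2.
Since 2 > old gcd 1, the gcd CAN increase (e.g., set N[0] = 2).

Answer: yes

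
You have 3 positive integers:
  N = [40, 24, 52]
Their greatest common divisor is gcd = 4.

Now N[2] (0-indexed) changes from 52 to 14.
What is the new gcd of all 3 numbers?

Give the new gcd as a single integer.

Answer: 2

Derivation:
Numbers: [40, 24, 52], gcd = 4
Change: index 2, 52 -> 14
gcd of the OTHER numbers (without index 2): gcd([40, 24]) = 8
New gcd = gcd(g_others, new_val) = gcd(8, 14) = 2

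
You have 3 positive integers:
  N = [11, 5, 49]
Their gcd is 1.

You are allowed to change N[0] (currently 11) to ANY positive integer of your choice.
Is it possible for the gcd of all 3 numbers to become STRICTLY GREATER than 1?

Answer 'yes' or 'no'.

Answer: no

Derivation:
Current gcd = 1
gcd of all OTHER numbers (without N[0]=11): gcd([5, 49]) = 1
The new gcd after any change is gcd(1, new_value).
This can be at most 1.
Since 1 = old gcd 1, the gcd can only stay the same or decrease.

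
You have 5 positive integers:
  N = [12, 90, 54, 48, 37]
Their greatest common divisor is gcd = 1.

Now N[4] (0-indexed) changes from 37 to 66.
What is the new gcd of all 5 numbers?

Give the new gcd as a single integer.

Numbers: [12, 90, 54, 48, 37], gcd = 1
Change: index 4, 37 -> 66
gcd of the OTHER numbers (without index 4): gcd([12, 90, 54, 48]) = 6
New gcd = gcd(g_others, new_val) = gcd(6, 66) = 6

Answer: 6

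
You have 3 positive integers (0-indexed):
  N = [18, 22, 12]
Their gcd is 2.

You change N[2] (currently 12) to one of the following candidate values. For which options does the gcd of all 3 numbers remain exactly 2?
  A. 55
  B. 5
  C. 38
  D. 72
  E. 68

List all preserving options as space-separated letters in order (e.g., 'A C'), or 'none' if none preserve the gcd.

Old gcd = 2; gcd of others (without N[2]) = 2
New gcd for candidate v: gcd(2, v). Preserves old gcd iff gcd(2, v) = 2.
  Option A: v=55, gcd(2,55)=1 -> changes
  Option B: v=5, gcd(2,5)=1 -> changes
  Option C: v=38, gcd(2,38)=2 -> preserves
  Option D: v=72, gcd(2,72)=2 -> preserves
  Option E: v=68, gcd(2,68)=2 -> preserves

Answer: C D E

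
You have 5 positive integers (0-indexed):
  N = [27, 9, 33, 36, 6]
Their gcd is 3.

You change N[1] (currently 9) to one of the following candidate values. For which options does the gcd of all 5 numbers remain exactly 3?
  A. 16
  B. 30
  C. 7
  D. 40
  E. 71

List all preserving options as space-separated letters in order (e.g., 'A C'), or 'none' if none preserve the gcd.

Old gcd = 3; gcd of others (without N[1]) = 3
New gcd for candidate v: gcd(3, v). Preserves old gcd iff gcd(3, v) = 3.
  Option A: v=16, gcd(3,16)=1 -> changes
  Option B: v=30, gcd(3,30)=3 -> preserves
  Option C: v=7, gcd(3,7)=1 -> changes
  Option D: v=40, gcd(3,40)=1 -> changes
  Option E: v=71, gcd(3,71)=1 -> changes

Answer: B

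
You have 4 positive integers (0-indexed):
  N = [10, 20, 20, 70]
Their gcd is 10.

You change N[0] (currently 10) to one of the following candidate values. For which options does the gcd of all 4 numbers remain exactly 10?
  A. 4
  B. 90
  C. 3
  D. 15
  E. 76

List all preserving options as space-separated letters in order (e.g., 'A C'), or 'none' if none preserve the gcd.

Answer: B

Derivation:
Old gcd = 10; gcd of others (without N[0]) = 10
New gcd for candidate v: gcd(10, v). Preserves old gcd iff gcd(10, v) = 10.
  Option A: v=4, gcd(10,4)=2 -> changes
  Option B: v=90, gcd(10,90)=10 -> preserves
  Option C: v=3, gcd(10,3)=1 -> changes
  Option D: v=15, gcd(10,15)=5 -> changes
  Option E: v=76, gcd(10,76)=2 -> changes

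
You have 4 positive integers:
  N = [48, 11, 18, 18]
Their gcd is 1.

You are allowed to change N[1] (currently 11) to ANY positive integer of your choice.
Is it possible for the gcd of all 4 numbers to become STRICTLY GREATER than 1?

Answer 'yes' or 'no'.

Answer: yes

Derivation:
Current gcd = 1
gcd of all OTHER numbers (without N[1]=11): gcd([48, 18, 18]) = 6
The new gcd after any change is gcd(6, new_value).
This can be at most 6.
Since 6 > old gcd 1, the gcd CAN increase (e.g., set N[1] = 6).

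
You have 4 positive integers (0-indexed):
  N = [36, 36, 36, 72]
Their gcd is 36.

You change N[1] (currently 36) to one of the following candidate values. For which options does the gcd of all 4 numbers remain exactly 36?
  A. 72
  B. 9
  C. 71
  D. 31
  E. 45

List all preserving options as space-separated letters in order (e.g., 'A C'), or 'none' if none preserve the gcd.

Answer: A

Derivation:
Old gcd = 36; gcd of others (without N[1]) = 36
New gcd for candidate v: gcd(36, v). Preserves old gcd iff gcd(36, v) = 36.
  Option A: v=72, gcd(36,72)=36 -> preserves
  Option B: v=9, gcd(36,9)=9 -> changes
  Option C: v=71, gcd(36,71)=1 -> changes
  Option D: v=31, gcd(36,31)=1 -> changes
  Option E: v=45, gcd(36,45)=9 -> changes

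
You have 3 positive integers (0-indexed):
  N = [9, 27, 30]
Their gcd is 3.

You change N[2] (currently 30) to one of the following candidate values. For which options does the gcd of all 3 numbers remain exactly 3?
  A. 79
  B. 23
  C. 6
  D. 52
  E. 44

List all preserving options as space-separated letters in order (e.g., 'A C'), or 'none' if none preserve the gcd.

Answer: C

Derivation:
Old gcd = 3; gcd of others (without N[2]) = 9
New gcd for candidate v: gcd(9, v). Preserves old gcd iff gcd(9, v) = 3.
  Option A: v=79, gcd(9,79)=1 -> changes
  Option B: v=23, gcd(9,23)=1 -> changes
  Option C: v=6, gcd(9,6)=3 -> preserves
  Option D: v=52, gcd(9,52)=1 -> changes
  Option E: v=44, gcd(9,44)=1 -> changes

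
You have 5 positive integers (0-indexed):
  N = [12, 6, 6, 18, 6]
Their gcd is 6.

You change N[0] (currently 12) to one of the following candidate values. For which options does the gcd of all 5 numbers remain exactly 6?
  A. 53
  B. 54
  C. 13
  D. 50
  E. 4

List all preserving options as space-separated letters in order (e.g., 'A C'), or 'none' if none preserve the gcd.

Answer: B

Derivation:
Old gcd = 6; gcd of others (without N[0]) = 6
New gcd for candidate v: gcd(6, v). Preserves old gcd iff gcd(6, v) = 6.
  Option A: v=53, gcd(6,53)=1 -> changes
  Option B: v=54, gcd(6,54)=6 -> preserves
  Option C: v=13, gcd(6,13)=1 -> changes
  Option D: v=50, gcd(6,50)=2 -> changes
  Option E: v=4, gcd(6,4)=2 -> changes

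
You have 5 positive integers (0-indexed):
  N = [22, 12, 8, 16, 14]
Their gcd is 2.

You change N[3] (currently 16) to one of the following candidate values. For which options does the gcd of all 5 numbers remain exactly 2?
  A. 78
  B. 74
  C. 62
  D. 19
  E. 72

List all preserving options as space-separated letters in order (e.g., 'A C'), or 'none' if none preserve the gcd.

Old gcd = 2; gcd of others (without N[3]) = 2
New gcd for candidate v: gcd(2, v). Preserves old gcd iff gcd(2, v) = 2.
  Option A: v=78, gcd(2,78)=2 -> preserves
  Option B: v=74, gcd(2,74)=2 -> preserves
  Option C: v=62, gcd(2,62)=2 -> preserves
  Option D: v=19, gcd(2,19)=1 -> changes
  Option E: v=72, gcd(2,72)=2 -> preserves

Answer: A B C E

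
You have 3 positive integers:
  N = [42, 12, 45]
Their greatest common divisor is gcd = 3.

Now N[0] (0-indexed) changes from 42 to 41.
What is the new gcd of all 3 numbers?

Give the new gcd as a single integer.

Answer: 1

Derivation:
Numbers: [42, 12, 45], gcd = 3
Change: index 0, 42 -> 41
gcd of the OTHER numbers (without index 0): gcd([12, 45]) = 3
New gcd = gcd(g_others, new_val) = gcd(3, 41) = 1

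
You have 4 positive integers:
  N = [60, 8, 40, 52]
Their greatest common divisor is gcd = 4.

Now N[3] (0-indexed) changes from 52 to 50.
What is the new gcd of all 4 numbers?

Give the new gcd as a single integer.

Numbers: [60, 8, 40, 52], gcd = 4
Change: index 3, 52 -> 50
gcd of the OTHER numbers (without index 3): gcd([60, 8, 40]) = 4
New gcd = gcd(g_others, new_val) = gcd(4, 50) = 2

Answer: 2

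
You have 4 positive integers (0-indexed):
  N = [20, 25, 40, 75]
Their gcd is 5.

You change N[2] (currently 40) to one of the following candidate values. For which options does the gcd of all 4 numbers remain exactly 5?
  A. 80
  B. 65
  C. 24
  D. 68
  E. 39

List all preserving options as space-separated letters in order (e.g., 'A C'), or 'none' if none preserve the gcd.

Old gcd = 5; gcd of others (without N[2]) = 5
New gcd for candidate v: gcd(5, v). Preserves old gcd iff gcd(5, v) = 5.
  Option A: v=80, gcd(5,80)=5 -> preserves
  Option B: v=65, gcd(5,65)=5 -> preserves
  Option C: v=24, gcd(5,24)=1 -> changes
  Option D: v=68, gcd(5,68)=1 -> changes
  Option E: v=39, gcd(5,39)=1 -> changes

Answer: A B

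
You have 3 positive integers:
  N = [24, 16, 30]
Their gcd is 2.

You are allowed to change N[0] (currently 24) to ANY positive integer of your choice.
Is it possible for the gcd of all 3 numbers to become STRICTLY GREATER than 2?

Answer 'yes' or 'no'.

Answer: no

Derivation:
Current gcd = 2
gcd of all OTHER numbers (without N[0]=24): gcd([16, 30]) = 2
The new gcd after any change is gcd(2, new_value).
This can be at most 2.
Since 2 = old gcd 2, the gcd can only stay the same or decrease.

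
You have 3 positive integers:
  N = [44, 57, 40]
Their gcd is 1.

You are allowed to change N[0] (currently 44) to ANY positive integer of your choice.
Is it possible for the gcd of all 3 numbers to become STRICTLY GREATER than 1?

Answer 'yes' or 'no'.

Answer: no

Derivation:
Current gcd = 1
gcd of all OTHER numbers (without N[0]=44): gcd([57, 40]) = 1
The new gcd after any change is gcd(1, new_value).
This can be at most 1.
Since 1 = old gcd 1, the gcd can only stay the same or decrease.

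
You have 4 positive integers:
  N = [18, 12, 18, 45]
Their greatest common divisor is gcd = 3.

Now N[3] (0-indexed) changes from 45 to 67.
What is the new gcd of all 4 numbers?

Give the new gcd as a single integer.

Numbers: [18, 12, 18, 45], gcd = 3
Change: index 3, 45 -> 67
gcd of the OTHER numbers (without index 3): gcd([18, 12, 18]) = 6
New gcd = gcd(g_others, new_val) = gcd(6, 67) = 1

Answer: 1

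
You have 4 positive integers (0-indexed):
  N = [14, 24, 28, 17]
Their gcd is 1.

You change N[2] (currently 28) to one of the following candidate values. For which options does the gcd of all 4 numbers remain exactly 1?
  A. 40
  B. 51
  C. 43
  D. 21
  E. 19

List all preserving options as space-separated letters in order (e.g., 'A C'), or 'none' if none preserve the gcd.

Old gcd = 1; gcd of others (without N[2]) = 1
New gcd for candidate v: gcd(1, v). Preserves old gcd iff gcd(1, v) = 1.
  Option A: v=40, gcd(1,40)=1 -> preserves
  Option B: v=51, gcd(1,51)=1 -> preserves
  Option C: v=43, gcd(1,43)=1 -> preserves
  Option D: v=21, gcd(1,21)=1 -> preserves
  Option E: v=19, gcd(1,19)=1 -> preserves

Answer: A B C D E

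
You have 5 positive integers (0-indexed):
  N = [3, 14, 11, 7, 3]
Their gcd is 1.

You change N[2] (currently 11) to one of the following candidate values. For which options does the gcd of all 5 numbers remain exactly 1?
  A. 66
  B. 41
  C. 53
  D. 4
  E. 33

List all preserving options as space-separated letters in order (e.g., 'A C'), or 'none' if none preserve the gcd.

Old gcd = 1; gcd of others (without N[2]) = 1
New gcd for candidate v: gcd(1, v). Preserves old gcd iff gcd(1, v) = 1.
  Option A: v=66, gcd(1,66)=1 -> preserves
  Option B: v=41, gcd(1,41)=1 -> preserves
  Option C: v=53, gcd(1,53)=1 -> preserves
  Option D: v=4, gcd(1,4)=1 -> preserves
  Option E: v=33, gcd(1,33)=1 -> preserves

Answer: A B C D E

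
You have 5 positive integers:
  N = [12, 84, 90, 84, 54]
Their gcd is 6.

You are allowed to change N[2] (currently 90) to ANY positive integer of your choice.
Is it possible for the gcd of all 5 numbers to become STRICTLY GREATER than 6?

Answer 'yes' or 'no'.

Current gcd = 6
gcd of all OTHER numbers (without N[2]=90): gcd([12, 84, 84, 54]) = 6
The new gcd after any change is gcd(6, new_value).
This can be at most 6.
Since 6 = old gcd 6, the gcd can only stay the same or decrease.

Answer: no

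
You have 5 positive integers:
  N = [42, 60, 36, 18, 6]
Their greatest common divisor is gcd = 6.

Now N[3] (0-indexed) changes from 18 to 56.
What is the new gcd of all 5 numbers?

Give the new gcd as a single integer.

Answer: 2

Derivation:
Numbers: [42, 60, 36, 18, 6], gcd = 6
Change: index 3, 18 -> 56
gcd of the OTHER numbers (without index 3): gcd([42, 60, 36, 6]) = 6
New gcd = gcd(g_others, new_val) = gcd(6, 56) = 2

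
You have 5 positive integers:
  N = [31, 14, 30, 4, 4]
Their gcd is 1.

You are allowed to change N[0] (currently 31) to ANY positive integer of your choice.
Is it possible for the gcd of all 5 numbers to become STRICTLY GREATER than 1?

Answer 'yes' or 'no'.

Current gcd = 1
gcd of all OTHER numbers (without N[0]=31): gcd([14, 30, 4, 4]) = 2
The new gcd after any change is gcd(2, new_value).
This can be at most 2.
Since 2 > old gcd 1, the gcd CAN increase (e.g., set N[0] = 2).

Answer: yes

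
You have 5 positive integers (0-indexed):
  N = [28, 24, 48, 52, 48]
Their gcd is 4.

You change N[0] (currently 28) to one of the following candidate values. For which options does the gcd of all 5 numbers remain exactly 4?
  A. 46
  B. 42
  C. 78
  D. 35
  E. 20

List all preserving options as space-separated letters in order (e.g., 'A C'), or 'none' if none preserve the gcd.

Old gcd = 4; gcd of others (without N[0]) = 4
New gcd for candidate v: gcd(4, v). Preserves old gcd iff gcd(4, v) = 4.
  Option A: v=46, gcd(4,46)=2 -> changes
  Option B: v=42, gcd(4,42)=2 -> changes
  Option C: v=78, gcd(4,78)=2 -> changes
  Option D: v=35, gcd(4,35)=1 -> changes
  Option E: v=20, gcd(4,20)=4 -> preserves

Answer: E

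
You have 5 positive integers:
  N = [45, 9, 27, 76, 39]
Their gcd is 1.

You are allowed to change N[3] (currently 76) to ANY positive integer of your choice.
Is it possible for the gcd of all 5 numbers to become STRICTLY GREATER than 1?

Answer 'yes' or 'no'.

Current gcd = 1
gcd of all OTHER numbers (without N[3]=76): gcd([45, 9, 27, 39]) = 3
The new gcd after any change is gcd(3, new_value).
This can be at most 3.
Since 3 > old gcd 1, the gcd CAN increase (e.g., set N[3] = 3).

Answer: yes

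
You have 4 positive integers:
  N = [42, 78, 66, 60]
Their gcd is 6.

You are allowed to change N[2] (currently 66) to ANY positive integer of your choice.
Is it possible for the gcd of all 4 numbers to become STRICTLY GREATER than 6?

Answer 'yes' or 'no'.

Answer: no

Derivation:
Current gcd = 6
gcd of all OTHER numbers (without N[2]=66): gcd([42, 78, 60]) = 6
The new gcd after any change is gcd(6, new_value).
This can be at most 6.
Since 6 = old gcd 6, the gcd can only stay the same or decrease.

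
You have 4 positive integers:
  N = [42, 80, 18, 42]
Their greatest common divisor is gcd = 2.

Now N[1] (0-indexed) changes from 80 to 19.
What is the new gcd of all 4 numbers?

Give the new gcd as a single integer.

Answer: 1

Derivation:
Numbers: [42, 80, 18, 42], gcd = 2
Change: index 1, 80 -> 19
gcd of the OTHER numbers (without index 1): gcd([42, 18, 42]) = 6
New gcd = gcd(g_others, new_val) = gcd(6, 19) = 1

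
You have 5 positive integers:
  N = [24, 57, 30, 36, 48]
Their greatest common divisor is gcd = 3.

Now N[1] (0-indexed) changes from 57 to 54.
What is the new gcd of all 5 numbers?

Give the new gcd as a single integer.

Answer: 6

Derivation:
Numbers: [24, 57, 30, 36, 48], gcd = 3
Change: index 1, 57 -> 54
gcd of the OTHER numbers (without index 1): gcd([24, 30, 36, 48]) = 6
New gcd = gcd(g_others, new_val) = gcd(6, 54) = 6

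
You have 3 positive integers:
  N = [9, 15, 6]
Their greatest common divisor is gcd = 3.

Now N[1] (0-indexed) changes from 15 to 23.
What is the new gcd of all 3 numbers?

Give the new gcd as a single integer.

Answer: 1

Derivation:
Numbers: [9, 15, 6], gcd = 3
Change: index 1, 15 -> 23
gcd of the OTHER numbers (without index 1): gcd([9, 6]) = 3
New gcd = gcd(g_others, new_val) = gcd(3, 23) = 1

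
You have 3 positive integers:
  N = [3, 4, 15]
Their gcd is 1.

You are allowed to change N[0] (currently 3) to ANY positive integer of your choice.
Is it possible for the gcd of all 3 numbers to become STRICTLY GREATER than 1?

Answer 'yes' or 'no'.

Answer: no

Derivation:
Current gcd = 1
gcd of all OTHER numbers (without N[0]=3): gcd([4, 15]) = 1
The new gcd after any change is gcd(1, new_value).
This can be at most 1.
Since 1 = old gcd 1, the gcd can only stay the same or decrease.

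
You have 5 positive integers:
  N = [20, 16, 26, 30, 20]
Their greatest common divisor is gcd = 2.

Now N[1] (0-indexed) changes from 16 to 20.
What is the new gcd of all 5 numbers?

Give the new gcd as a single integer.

Answer: 2

Derivation:
Numbers: [20, 16, 26, 30, 20], gcd = 2
Change: index 1, 16 -> 20
gcd of the OTHER numbers (without index 1): gcd([20, 26, 30, 20]) = 2
New gcd = gcd(g_others, new_val) = gcd(2, 20) = 2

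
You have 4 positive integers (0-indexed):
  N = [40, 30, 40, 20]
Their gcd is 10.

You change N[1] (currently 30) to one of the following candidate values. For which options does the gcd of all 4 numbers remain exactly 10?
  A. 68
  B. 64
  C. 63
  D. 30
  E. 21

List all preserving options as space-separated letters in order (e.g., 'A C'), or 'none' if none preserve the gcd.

Answer: D

Derivation:
Old gcd = 10; gcd of others (without N[1]) = 20
New gcd for candidate v: gcd(20, v). Preserves old gcd iff gcd(20, v) = 10.
  Option A: v=68, gcd(20,68)=4 -> changes
  Option B: v=64, gcd(20,64)=4 -> changes
  Option C: v=63, gcd(20,63)=1 -> changes
  Option D: v=30, gcd(20,30)=10 -> preserves
  Option E: v=21, gcd(20,21)=1 -> changes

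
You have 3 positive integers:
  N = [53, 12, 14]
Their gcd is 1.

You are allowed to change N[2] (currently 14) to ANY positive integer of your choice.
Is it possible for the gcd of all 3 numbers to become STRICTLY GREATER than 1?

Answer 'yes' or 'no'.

Answer: no

Derivation:
Current gcd = 1
gcd of all OTHER numbers (without N[2]=14): gcd([53, 12]) = 1
The new gcd after any change is gcd(1, new_value).
This can be at most 1.
Since 1 = old gcd 1, the gcd can only stay the same or decrease.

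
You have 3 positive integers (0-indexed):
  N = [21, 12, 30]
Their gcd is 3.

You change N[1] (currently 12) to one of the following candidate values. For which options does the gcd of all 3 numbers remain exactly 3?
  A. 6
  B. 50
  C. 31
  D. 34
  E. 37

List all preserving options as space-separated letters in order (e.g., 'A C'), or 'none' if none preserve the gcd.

Answer: A

Derivation:
Old gcd = 3; gcd of others (without N[1]) = 3
New gcd for candidate v: gcd(3, v). Preserves old gcd iff gcd(3, v) = 3.
  Option A: v=6, gcd(3,6)=3 -> preserves
  Option B: v=50, gcd(3,50)=1 -> changes
  Option C: v=31, gcd(3,31)=1 -> changes
  Option D: v=34, gcd(3,34)=1 -> changes
  Option E: v=37, gcd(3,37)=1 -> changes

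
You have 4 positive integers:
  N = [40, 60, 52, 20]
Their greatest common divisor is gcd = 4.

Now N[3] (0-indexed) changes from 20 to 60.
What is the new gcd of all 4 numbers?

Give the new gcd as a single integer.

Numbers: [40, 60, 52, 20], gcd = 4
Change: index 3, 20 -> 60
gcd of the OTHER numbers (without index 3): gcd([40, 60, 52]) = 4
New gcd = gcd(g_others, new_val) = gcd(4, 60) = 4

Answer: 4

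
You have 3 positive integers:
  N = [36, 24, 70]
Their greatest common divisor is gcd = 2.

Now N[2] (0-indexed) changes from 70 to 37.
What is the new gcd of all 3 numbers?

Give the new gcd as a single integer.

Answer: 1

Derivation:
Numbers: [36, 24, 70], gcd = 2
Change: index 2, 70 -> 37
gcd of the OTHER numbers (without index 2): gcd([36, 24]) = 12
New gcd = gcd(g_others, new_val) = gcd(12, 37) = 1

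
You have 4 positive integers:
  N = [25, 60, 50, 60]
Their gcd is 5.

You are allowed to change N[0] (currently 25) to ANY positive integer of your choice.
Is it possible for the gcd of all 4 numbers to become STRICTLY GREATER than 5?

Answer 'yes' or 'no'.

Answer: yes

Derivation:
Current gcd = 5
gcd of all OTHER numbers (without N[0]=25): gcd([60, 50, 60]) = 10
The new gcd after any change is gcd(10, new_value).
This can be at most 10.
Since 10 > old gcd 5, the gcd CAN increase (e.g., set N[0] = 10).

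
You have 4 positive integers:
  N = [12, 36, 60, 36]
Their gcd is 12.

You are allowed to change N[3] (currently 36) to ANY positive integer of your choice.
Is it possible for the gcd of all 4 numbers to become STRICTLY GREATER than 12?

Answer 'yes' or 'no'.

Answer: no

Derivation:
Current gcd = 12
gcd of all OTHER numbers (without N[3]=36): gcd([12, 36, 60]) = 12
The new gcd after any change is gcd(12, new_value).
This can be at most 12.
Since 12 = old gcd 12, the gcd can only stay the same or decrease.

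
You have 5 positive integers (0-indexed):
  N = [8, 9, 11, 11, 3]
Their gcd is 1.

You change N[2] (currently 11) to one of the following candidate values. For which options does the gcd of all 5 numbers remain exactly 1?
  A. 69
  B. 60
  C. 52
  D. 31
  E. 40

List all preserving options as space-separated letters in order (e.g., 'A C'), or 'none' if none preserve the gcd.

Old gcd = 1; gcd of others (without N[2]) = 1
New gcd for candidate v: gcd(1, v). Preserves old gcd iff gcd(1, v) = 1.
  Option A: v=69, gcd(1,69)=1 -> preserves
  Option B: v=60, gcd(1,60)=1 -> preserves
  Option C: v=52, gcd(1,52)=1 -> preserves
  Option D: v=31, gcd(1,31)=1 -> preserves
  Option E: v=40, gcd(1,40)=1 -> preserves

Answer: A B C D E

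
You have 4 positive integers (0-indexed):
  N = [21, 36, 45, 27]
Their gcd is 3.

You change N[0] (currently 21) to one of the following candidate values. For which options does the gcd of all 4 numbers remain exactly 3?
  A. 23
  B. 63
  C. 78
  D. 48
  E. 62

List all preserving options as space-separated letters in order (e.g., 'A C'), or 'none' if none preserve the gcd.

Answer: C D

Derivation:
Old gcd = 3; gcd of others (without N[0]) = 9
New gcd for candidate v: gcd(9, v). Preserves old gcd iff gcd(9, v) = 3.
  Option A: v=23, gcd(9,23)=1 -> changes
  Option B: v=63, gcd(9,63)=9 -> changes
  Option C: v=78, gcd(9,78)=3 -> preserves
  Option D: v=48, gcd(9,48)=3 -> preserves
  Option E: v=62, gcd(9,62)=1 -> changes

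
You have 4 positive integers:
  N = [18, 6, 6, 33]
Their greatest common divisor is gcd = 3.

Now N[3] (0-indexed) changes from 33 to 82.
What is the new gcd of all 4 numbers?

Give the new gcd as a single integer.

Answer: 2

Derivation:
Numbers: [18, 6, 6, 33], gcd = 3
Change: index 3, 33 -> 82
gcd of the OTHER numbers (without index 3): gcd([18, 6, 6]) = 6
New gcd = gcd(g_others, new_val) = gcd(6, 82) = 2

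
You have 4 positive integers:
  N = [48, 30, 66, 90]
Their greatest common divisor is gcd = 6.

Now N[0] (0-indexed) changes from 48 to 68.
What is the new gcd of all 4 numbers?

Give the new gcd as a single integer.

Numbers: [48, 30, 66, 90], gcd = 6
Change: index 0, 48 -> 68
gcd of the OTHER numbers (without index 0): gcd([30, 66, 90]) = 6
New gcd = gcd(g_others, new_val) = gcd(6, 68) = 2

Answer: 2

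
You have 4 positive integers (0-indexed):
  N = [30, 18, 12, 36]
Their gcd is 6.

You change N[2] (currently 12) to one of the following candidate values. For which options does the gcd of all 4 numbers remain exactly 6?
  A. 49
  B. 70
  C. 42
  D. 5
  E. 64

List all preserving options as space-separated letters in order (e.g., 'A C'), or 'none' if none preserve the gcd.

Answer: C

Derivation:
Old gcd = 6; gcd of others (without N[2]) = 6
New gcd for candidate v: gcd(6, v). Preserves old gcd iff gcd(6, v) = 6.
  Option A: v=49, gcd(6,49)=1 -> changes
  Option B: v=70, gcd(6,70)=2 -> changes
  Option C: v=42, gcd(6,42)=6 -> preserves
  Option D: v=5, gcd(6,5)=1 -> changes
  Option E: v=64, gcd(6,64)=2 -> changes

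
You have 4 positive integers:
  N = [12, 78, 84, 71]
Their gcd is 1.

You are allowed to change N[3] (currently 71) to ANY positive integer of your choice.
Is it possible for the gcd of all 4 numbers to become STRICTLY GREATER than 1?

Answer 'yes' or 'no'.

Current gcd = 1
gcd of all OTHER numbers (without N[3]=71): gcd([12, 78, 84]) = 6
The new gcd after any change is gcd(6, new_value).
This can be at most 6.
Since 6 > old gcd 1, the gcd CAN increase (e.g., set N[3] = 6).

Answer: yes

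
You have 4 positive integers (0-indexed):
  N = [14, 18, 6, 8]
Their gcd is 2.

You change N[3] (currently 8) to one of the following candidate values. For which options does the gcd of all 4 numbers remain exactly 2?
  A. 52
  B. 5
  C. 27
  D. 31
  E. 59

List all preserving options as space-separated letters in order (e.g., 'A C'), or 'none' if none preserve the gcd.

Answer: A

Derivation:
Old gcd = 2; gcd of others (without N[3]) = 2
New gcd for candidate v: gcd(2, v). Preserves old gcd iff gcd(2, v) = 2.
  Option A: v=52, gcd(2,52)=2 -> preserves
  Option B: v=5, gcd(2,5)=1 -> changes
  Option C: v=27, gcd(2,27)=1 -> changes
  Option D: v=31, gcd(2,31)=1 -> changes
  Option E: v=59, gcd(2,59)=1 -> changes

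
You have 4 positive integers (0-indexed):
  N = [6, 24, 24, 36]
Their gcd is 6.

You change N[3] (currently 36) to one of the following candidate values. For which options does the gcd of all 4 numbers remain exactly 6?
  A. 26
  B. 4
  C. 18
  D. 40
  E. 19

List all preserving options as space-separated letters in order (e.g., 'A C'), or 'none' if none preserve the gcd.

Answer: C

Derivation:
Old gcd = 6; gcd of others (without N[3]) = 6
New gcd for candidate v: gcd(6, v). Preserves old gcd iff gcd(6, v) = 6.
  Option A: v=26, gcd(6,26)=2 -> changes
  Option B: v=4, gcd(6,4)=2 -> changes
  Option C: v=18, gcd(6,18)=6 -> preserves
  Option D: v=40, gcd(6,40)=2 -> changes
  Option E: v=19, gcd(6,19)=1 -> changes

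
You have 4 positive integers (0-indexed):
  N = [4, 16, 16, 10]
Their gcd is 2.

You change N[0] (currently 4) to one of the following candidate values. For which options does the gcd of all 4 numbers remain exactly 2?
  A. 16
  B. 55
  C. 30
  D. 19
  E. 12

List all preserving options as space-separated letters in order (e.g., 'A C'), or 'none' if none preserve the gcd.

Answer: A C E

Derivation:
Old gcd = 2; gcd of others (without N[0]) = 2
New gcd for candidate v: gcd(2, v). Preserves old gcd iff gcd(2, v) = 2.
  Option A: v=16, gcd(2,16)=2 -> preserves
  Option B: v=55, gcd(2,55)=1 -> changes
  Option C: v=30, gcd(2,30)=2 -> preserves
  Option D: v=19, gcd(2,19)=1 -> changes
  Option E: v=12, gcd(2,12)=2 -> preserves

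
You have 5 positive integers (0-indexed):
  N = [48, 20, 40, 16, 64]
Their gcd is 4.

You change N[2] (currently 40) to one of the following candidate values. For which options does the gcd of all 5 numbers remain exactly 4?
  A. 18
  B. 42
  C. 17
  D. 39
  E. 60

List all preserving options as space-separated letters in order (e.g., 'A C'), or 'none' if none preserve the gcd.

Old gcd = 4; gcd of others (without N[2]) = 4
New gcd for candidate v: gcd(4, v). Preserves old gcd iff gcd(4, v) = 4.
  Option A: v=18, gcd(4,18)=2 -> changes
  Option B: v=42, gcd(4,42)=2 -> changes
  Option C: v=17, gcd(4,17)=1 -> changes
  Option D: v=39, gcd(4,39)=1 -> changes
  Option E: v=60, gcd(4,60)=4 -> preserves

Answer: E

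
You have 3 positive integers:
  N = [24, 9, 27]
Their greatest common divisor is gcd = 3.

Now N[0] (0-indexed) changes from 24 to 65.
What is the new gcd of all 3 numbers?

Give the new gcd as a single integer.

Answer: 1

Derivation:
Numbers: [24, 9, 27], gcd = 3
Change: index 0, 24 -> 65
gcd of the OTHER numbers (without index 0): gcd([9, 27]) = 9
New gcd = gcd(g_others, new_val) = gcd(9, 65) = 1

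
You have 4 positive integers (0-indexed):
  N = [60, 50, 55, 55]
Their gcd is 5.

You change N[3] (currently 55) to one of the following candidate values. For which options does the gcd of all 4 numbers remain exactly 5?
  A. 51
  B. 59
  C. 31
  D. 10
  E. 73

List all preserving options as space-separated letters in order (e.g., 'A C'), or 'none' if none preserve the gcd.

Answer: D

Derivation:
Old gcd = 5; gcd of others (without N[3]) = 5
New gcd for candidate v: gcd(5, v). Preserves old gcd iff gcd(5, v) = 5.
  Option A: v=51, gcd(5,51)=1 -> changes
  Option B: v=59, gcd(5,59)=1 -> changes
  Option C: v=31, gcd(5,31)=1 -> changes
  Option D: v=10, gcd(5,10)=5 -> preserves
  Option E: v=73, gcd(5,73)=1 -> changes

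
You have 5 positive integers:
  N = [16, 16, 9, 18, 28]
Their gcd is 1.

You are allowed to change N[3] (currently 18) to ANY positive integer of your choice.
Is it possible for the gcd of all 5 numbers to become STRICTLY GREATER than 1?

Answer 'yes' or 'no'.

Current gcd = 1
gcd of all OTHER numbers (without N[3]=18): gcd([16, 16, 9, 28]) = 1
The new gcd after any change is gcd(1, new_value).
This can be at most 1.
Since 1 = old gcd 1, the gcd can only stay the same or decrease.

Answer: no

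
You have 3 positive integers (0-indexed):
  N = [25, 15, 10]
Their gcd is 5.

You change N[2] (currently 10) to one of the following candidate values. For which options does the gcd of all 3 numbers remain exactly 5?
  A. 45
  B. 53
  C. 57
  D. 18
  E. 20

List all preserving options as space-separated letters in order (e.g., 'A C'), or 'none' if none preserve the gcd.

Old gcd = 5; gcd of others (without N[2]) = 5
New gcd for candidate v: gcd(5, v). Preserves old gcd iff gcd(5, v) = 5.
  Option A: v=45, gcd(5,45)=5 -> preserves
  Option B: v=53, gcd(5,53)=1 -> changes
  Option C: v=57, gcd(5,57)=1 -> changes
  Option D: v=18, gcd(5,18)=1 -> changes
  Option E: v=20, gcd(5,20)=5 -> preserves

Answer: A E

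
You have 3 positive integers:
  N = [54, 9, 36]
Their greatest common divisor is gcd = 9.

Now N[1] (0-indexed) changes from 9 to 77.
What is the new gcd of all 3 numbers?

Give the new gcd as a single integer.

Answer: 1

Derivation:
Numbers: [54, 9, 36], gcd = 9
Change: index 1, 9 -> 77
gcd of the OTHER numbers (without index 1): gcd([54, 36]) = 18
New gcd = gcd(g_others, new_val) = gcd(18, 77) = 1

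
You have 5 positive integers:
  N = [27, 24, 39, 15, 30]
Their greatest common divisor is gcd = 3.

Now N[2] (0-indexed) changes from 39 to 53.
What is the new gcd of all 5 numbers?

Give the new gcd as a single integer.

Answer: 1

Derivation:
Numbers: [27, 24, 39, 15, 30], gcd = 3
Change: index 2, 39 -> 53
gcd of the OTHER numbers (without index 2): gcd([27, 24, 15, 30]) = 3
New gcd = gcd(g_others, new_val) = gcd(3, 53) = 1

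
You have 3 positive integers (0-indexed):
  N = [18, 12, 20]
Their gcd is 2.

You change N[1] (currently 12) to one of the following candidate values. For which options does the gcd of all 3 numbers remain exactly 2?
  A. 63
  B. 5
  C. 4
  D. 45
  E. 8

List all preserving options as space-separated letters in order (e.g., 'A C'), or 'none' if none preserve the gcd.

Old gcd = 2; gcd of others (without N[1]) = 2
New gcd for candidate v: gcd(2, v). Preserves old gcd iff gcd(2, v) = 2.
  Option A: v=63, gcd(2,63)=1 -> changes
  Option B: v=5, gcd(2,5)=1 -> changes
  Option C: v=4, gcd(2,4)=2 -> preserves
  Option D: v=45, gcd(2,45)=1 -> changes
  Option E: v=8, gcd(2,8)=2 -> preserves

Answer: C E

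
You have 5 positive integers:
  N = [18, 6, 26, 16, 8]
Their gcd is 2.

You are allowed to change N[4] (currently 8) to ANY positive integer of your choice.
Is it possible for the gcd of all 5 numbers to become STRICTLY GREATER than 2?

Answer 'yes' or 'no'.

Current gcd = 2
gcd of all OTHER numbers (without N[4]=8): gcd([18, 6, 26, 16]) = 2
The new gcd after any change is gcd(2, new_value).
This can be at most 2.
Since 2 = old gcd 2, the gcd can only stay the same or decrease.

Answer: no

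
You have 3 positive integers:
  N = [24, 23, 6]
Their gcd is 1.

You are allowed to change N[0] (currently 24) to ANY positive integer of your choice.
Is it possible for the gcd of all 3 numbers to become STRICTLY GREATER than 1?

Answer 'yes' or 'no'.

Current gcd = 1
gcd of all OTHER numbers (without N[0]=24): gcd([23, 6]) = 1
The new gcd after any change is gcd(1, new_value).
This can be at most 1.
Since 1 = old gcd 1, the gcd can only stay the same or decrease.

Answer: no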